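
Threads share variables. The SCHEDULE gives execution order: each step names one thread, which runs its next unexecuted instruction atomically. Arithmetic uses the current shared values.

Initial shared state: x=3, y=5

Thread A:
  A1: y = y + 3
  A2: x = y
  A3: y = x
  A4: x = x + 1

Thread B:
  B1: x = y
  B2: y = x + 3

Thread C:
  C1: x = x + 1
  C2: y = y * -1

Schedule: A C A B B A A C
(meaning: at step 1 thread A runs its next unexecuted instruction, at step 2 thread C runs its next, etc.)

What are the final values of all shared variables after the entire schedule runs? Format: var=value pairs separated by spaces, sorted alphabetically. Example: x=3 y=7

Step 1: thread A executes A1 (y = y + 3). Shared: x=3 y=8. PCs: A@1 B@0 C@0
Step 2: thread C executes C1 (x = x + 1). Shared: x=4 y=8. PCs: A@1 B@0 C@1
Step 3: thread A executes A2 (x = y). Shared: x=8 y=8. PCs: A@2 B@0 C@1
Step 4: thread B executes B1 (x = y). Shared: x=8 y=8. PCs: A@2 B@1 C@1
Step 5: thread B executes B2 (y = x + 3). Shared: x=8 y=11. PCs: A@2 B@2 C@1
Step 6: thread A executes A3 (y = x). Shared: x=8 y=8. PCs: A@3 B@2 C@1
Step 7: thread A executes A4 (x = x + 1). Shared: x=9 y=8. PCs: A@4 B@2 C@1
Step 8: thread C executes C2 (y = y * -1). Shared: x=9 y=-8. PCs: A@4 B@2 C@2

Answer: x=9 y=-8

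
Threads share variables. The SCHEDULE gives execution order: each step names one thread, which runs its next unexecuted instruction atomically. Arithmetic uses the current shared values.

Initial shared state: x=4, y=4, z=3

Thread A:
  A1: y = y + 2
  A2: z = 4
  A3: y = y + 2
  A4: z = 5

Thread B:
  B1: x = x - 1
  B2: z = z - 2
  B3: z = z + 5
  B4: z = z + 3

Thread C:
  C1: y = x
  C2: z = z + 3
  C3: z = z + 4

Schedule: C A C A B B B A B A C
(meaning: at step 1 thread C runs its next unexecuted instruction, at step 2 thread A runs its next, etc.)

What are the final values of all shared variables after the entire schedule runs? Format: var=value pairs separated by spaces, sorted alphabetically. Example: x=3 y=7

Answer: x=3 y=8 z=9

Derivation:
Step 1: thread C executes C1 (y = x). Shared: x=4 y=4 z=3. PCs: A@0 B@0 C@1
Step 2: thread A executes A1 (y = y + 2). Shared: x=4 y=6 z=3. PCs: A@1 B@0 C@1
Step 3: thread C executes C2 (z = z + 3). Shared: x=4 y=6 z=6. PCs: A@1 B@0 C@2
Step 4: thread A executes A2 (z = 4). Shared: x=4 y=6 z=4. PCs: A@2 B@0 C@2
Step 5: thread B executes B1 (x = x - 1). Shared: x=3 y=6 z=4. PCs: A@2 B@1 C@2
Step 6: thread B executes B2 (z = z - 2). Shared: x=3 y=6 z=2. PCs: A@2 B@2 C@2
Step 7: thread B executes B3 (z = z + 5). Shared: x=3 y=6 z=7. PCs: A@2 B@3 C@2
Step 8: thread A executes A3 (y = y + 2). Shared: x=3 y=8 z=7. PCs: A@3 B@3 C@2
Step 9: thread B executes B4 (z = z + 3). Shared: x=3 y=8 z=10. PCs: A@3 B@4 C@2
Step 10: thread A executes A4 (z = 5). Shared: x=3 y=8 z=5. PCs: A@4 B@4 C@2
Step 11: thread C executes C3 (z = z + 4). Shared: x=3 y=8 z=9. PCs: A@4 B@4 C@3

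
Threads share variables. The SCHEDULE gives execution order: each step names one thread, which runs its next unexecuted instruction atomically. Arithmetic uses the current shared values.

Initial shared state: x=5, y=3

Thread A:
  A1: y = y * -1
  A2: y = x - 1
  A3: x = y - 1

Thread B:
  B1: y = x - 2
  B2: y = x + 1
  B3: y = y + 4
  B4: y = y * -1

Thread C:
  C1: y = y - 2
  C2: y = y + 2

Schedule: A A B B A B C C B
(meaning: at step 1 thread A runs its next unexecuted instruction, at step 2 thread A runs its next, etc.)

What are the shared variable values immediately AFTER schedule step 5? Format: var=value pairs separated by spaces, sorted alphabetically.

Answer: x=5 y=6

Derivation:
Step 1: thread A executes A1 (y = y * -1). Shared: x=5 y=-3. PCs: A@1 B@0 C@0
Step 2: thread A executes A2 (y = x - 1). Shared: x=5 y=4. PCs: A@2 B@0 C@0
Step 3: thread B executes B1 (y = x - 2). Shared: x=5 y=3. PCs: A@2 B@1 C@0
Step 4: thread B executes B2 (y = x + 1). Shared: x=5 y=6. PCs: A@2 B@2 C@0
Step 5: thread A executes A3 (x = y - 1). Shared: x=5 y=6. PCs: A@3 B@2 C@0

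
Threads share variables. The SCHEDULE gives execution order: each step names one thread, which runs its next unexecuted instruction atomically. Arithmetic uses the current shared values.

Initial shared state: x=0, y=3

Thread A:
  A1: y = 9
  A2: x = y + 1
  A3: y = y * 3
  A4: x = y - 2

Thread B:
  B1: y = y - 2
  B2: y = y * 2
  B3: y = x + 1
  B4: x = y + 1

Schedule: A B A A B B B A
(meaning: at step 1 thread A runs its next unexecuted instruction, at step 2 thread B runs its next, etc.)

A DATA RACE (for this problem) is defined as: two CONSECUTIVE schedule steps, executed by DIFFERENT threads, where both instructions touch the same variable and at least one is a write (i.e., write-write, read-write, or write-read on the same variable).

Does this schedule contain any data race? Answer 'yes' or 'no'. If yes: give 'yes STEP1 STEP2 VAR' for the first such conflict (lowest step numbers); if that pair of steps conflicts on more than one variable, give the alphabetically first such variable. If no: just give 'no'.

Answer: yes 1 2 y

Derivation:
Steps 1,2: A(y = 9) vs B(y = y - 2). RACE on y (W-W).
Steps 2,3: B(y = y - 2) vs A(x = y + 1). RACE on y (W-R).
Steps 3,4: same thread (A). No race.
Steps 4,5: A(y = y * 3) vs B(y = y * 2). RACE on y (W-W).
Steps 5,6: same thread (B). No race.
Steps 6,7: same thread (B). No race.
Steps 7,8: B(x = y + 1) vs A(x = y - 2). RACE on x (W-W).
First conflict at steps 1,2.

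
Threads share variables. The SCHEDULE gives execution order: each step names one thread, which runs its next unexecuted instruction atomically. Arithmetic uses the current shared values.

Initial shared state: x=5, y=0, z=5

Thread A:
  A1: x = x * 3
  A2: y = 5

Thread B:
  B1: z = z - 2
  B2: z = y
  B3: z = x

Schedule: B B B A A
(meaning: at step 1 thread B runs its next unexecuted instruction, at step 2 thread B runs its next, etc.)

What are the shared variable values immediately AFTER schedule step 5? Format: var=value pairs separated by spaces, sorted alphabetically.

Answer: x=15 y=5 z=5

Derivation:
Step 1: thread B executes B1 (z = z - 2). Shared: x=5 y=0 z=3. PCs: A@0 B@1
Step 2: thread B executes B2 (z = y). Shared: x=5 y=0 z=0. PCs: A@0 B@2
Step 3: thread B executes B3 (z = x). Shared: x=5 y=0 z=5. PCs: A@0 B@3
Step 4: thread A executes A1 (x = x * 3). Shared: x=15 y=0 z=5. PCs: A@1 B@3
Step 5: thread A executes A2 (y = 5). Shared: x=15 y=5 z=5. PCs: A@2 B@3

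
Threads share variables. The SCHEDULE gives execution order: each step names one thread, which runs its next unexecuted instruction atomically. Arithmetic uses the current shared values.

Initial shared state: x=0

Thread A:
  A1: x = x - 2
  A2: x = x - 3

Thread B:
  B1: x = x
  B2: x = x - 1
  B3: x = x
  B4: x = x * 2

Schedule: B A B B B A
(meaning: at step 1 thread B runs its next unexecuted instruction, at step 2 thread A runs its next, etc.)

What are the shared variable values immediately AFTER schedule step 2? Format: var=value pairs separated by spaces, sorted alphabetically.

Answer: x=-2

Derivation:
Step 1: thread B executes B1 (x = x). Shared: x=0. PCs: A@0 B@1
Step 2: thread A executes A1 (x = x - 2). Shared: x=-2. PCs: A@1 B@1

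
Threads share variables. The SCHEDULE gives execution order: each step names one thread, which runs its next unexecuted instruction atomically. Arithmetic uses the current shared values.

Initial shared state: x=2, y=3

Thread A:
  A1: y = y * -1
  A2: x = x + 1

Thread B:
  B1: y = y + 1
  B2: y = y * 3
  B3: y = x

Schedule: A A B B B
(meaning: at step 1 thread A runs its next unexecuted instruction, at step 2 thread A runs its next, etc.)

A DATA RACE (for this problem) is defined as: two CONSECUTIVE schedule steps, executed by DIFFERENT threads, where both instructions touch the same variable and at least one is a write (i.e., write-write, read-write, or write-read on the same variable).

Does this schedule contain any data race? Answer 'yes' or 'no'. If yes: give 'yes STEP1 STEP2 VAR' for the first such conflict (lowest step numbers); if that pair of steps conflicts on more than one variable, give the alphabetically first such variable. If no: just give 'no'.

Steps 1,2: same thread (A). No race.
Steps 2,3: A(r=x,w=x) vs B(r=y,w=y). No conflict.
Steps 3,4: same thread (B). No race.
Steps 4,5: same thread (B). No race.

Answer: no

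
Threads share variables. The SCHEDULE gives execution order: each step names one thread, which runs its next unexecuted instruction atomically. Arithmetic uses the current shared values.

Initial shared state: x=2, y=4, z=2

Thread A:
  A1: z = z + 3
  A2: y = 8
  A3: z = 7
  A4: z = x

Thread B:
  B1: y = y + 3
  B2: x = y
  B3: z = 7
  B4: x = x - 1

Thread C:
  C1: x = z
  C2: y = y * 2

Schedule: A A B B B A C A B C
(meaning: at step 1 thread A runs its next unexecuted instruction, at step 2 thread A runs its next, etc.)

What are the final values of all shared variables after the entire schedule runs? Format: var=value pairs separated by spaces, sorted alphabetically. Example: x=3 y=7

Answer: x=6 y=22 z=7

Derivation:
Step 1: thread A executes A1 (z = z + 3). Shared: x=2 y=4 z=5. PCs: A@1 B@0 C@0
Step 2: thread A executes A2 (y = 8). Shared: x=2 y=8 z=5. PCs: A@2 B@0 C@0
Step 3: thread B executes B1 (y = y + 3). Shared: x=2 y=11 z=5. PCs: A@2 B@1 C@0
Step 4: thread B executes B2 (x = y). Shared: x=11 y=11 z=5. PCs: A@2 B@2 C@0
Step 5: thread B executes B3 (z = 7). Shared: x=11 y=11 z=7. PCs: A@2 B@3 C@0
Step 6: thread A executes A3 (z = 7). Shared: x=11 y=11 z=7. PCs: A@3 B@3 C@0
Step 7: thread C executes C1 (x = z). Shared: x=7 y=11 z=7. PCs: A@3 B@3 C@1
Step 8: thread A executes A4 (z = x). Shared: x=7 y=11 z=7. PCs: A@4 B@3 C@1
Step 9: thread B executes B4 (x = x - 1). Shared: x=6 y=11 z=7. PCs: A@4 B@4 C@1
Step 10: thread C executes C2 (y = y * 2). Shared: x=6 y=22 z=7. PCs: A@4 B@4 C@2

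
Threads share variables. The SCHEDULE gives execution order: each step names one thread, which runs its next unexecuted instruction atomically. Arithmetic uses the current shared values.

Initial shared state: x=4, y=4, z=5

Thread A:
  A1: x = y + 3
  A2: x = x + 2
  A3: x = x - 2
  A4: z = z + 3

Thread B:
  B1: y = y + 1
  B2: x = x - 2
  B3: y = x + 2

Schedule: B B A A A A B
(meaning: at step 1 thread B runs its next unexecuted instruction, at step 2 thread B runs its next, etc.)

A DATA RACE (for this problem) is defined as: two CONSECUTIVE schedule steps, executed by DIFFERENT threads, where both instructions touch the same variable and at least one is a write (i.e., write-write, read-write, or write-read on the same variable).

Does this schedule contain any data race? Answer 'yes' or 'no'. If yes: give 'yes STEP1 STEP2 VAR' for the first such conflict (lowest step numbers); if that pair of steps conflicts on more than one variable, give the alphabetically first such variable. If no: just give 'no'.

Answer: yes 2 3 x

Derivation:
Steps 1,2: same thread (B). No race.
Steps 2,3: B(x = x - 2) vs A(x = y + 3). RACE on x (W-W).
Steps 3,4: same thread (A). No race.
Steps 4,5: same thread (A). No race.
Steps 5,6: same thread (A). No race.
Steps 6,7: A(r=z,w=z) vs B(r=x,w=y). No conflict.
First conflict at steps 2,3.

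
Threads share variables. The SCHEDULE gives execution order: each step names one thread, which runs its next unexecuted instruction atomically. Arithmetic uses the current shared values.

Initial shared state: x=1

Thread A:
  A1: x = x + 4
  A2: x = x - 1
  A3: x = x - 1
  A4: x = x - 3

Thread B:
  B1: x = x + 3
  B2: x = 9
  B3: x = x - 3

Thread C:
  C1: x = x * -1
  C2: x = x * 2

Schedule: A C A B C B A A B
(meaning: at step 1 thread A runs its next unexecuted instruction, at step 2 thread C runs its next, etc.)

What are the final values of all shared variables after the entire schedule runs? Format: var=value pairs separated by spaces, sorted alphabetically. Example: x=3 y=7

Step 1: thread A executes A1 (x = x + 4). Shared: x=5. PCs: A@1 B@0 C@0
Step 2: thread C executes C1 (x = x * -1). Shared: x=-5. PCs: A@1 B@0 C@1
Step 3: thread A executes A2 (x = x - 1). Shared: x=-6. PCs: A@2 B@0 C@1
Step 4: thread B executes B1 (x = x + 3). Shared: x=-3. PCs: A@2 B@1 C@1
Step 5: thread C executes C2 (x = x * 2). Shared: x=-6. PCs: A@2 B@1 C@2
Step 6: thread B executes B2 (x = 9). Shared: x=9. PCs: A@2 B@2 C@2
Step 7: thread A executes A3 (x = x - 1). Shared: x=8. PCs: A@3 B@2 C@2
Step 8: thread A executes A4 (x = x - 3). Shared: x=5. PCs: A@4 B@2 C@2
Step 9: thread B executes B3 (x = x - 3). Shared: x=2. PCs: A@4 B@3 C@2

Answer: x=2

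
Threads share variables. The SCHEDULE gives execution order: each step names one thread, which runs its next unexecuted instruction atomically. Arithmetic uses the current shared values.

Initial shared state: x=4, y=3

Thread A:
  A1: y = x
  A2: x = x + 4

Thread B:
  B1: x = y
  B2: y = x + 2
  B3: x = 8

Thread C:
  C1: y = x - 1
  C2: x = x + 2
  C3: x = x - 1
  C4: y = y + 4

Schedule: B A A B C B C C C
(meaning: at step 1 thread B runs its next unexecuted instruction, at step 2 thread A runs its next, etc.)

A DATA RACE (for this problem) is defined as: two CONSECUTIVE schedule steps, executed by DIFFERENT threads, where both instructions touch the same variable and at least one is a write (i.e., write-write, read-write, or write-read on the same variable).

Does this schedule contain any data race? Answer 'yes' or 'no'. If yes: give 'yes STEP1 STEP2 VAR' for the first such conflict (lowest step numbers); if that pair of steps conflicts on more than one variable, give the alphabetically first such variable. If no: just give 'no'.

Answer: yes 1 2 x

Derivation:
Steps 1,2: B(x = y) vs A(y = x). RACE on x (W-R), y (R-W). Multiple vars; alphabetically first is x.
Steps 2,3: same thread (A). No race.
Steps 3,4: A(x = x + 4) vs B(y = x + 2). RACE on x (W-R).
Steps 4,5: B(y = x + 2) vs C(y = x - 1). RACE on y (W-W).
Steps 5,6: C(y = x - 1) vs B(x = 8). RACE on x (R-W).
Steps 6,7: B(x = 8) vs C(x = x + 2). RACE on x (W-W).
Steps 7,8: same thread (C). No race.
Steps 8,9: same thread (C). No race.
First conflict at steps 1,2.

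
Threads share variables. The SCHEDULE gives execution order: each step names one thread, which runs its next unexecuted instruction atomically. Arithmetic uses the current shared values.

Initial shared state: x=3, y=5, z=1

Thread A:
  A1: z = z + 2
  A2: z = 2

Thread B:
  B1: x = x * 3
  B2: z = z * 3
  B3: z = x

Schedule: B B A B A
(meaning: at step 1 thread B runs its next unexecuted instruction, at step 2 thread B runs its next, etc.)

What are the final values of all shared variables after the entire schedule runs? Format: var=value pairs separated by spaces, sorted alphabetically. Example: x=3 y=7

Step 1: thread B executes B1 (x = x * 3). Shared: x=9 y=5 z=1. PCs: A@0 B@1
Step 2: thread B executes B2 (z = z * 3). Shared: x=9 y=5 z=3. PCs: A@0 B@2
Step 3: thread A executes A1 (z = z + 2). Shared: x=9 y=5 z=5. PCs: A@1 B@2
Step 4: thread B executes B3 (z = x). Shared: x=9 y=5 z=9. PCs: A@1 B@3
Step 5: thread A executes A2 (z = 2). Shared: x=9 y=5 z=2. PCs: A@2 B@3

Answer: x=9 y=5 z=2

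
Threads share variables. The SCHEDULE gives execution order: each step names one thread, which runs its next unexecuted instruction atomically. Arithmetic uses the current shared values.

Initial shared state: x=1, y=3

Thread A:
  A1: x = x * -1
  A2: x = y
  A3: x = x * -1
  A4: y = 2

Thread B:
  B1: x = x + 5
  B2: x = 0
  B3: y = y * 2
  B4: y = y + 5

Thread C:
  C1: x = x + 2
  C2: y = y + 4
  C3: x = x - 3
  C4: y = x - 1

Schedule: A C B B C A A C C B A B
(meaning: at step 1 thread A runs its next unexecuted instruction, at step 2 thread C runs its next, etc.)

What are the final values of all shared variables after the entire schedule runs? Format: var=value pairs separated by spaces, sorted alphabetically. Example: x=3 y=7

Step 1: thread A executes A1 (x = x * -1). Shared: x=-1 y=3. PCs: A@1 B@0 C@0
Step 2: thread C executes C1 (x = x + 2). Shared: x=1 y=3. PCs: A@1 B@0 C@1
Step 3: thread B executes B1 (x = x + 5). Shared: x=6 y=3. PCs: A@1 B@1 C@1
Step 4: thread B executes B2 (x = 0). Shared: x=0 y=3. PCs: A@1 B@2 C@1
Step 5: thread C executes C2 (y = y + 4). Shared: x=0 y=7. PCs: A@1 B@2 C@2
Step 6: thread A executes A2 (x = y). Shared: x=7 y=7. PCs: A@2 B@2 C@2
Step 7: thread A executes A3 (x = x * -1). Shared: x=-7 y=7. PCs: A@3 B@2 C@2
Step 8: thread C executes C3 (x = x - 3). Shared: x=-10 y=7. PCs: A@3 B@2 C@3
Step 9: thread C executes C4 (y = x - 1). Shared: x=-10 y=-11. PCs: A@3 B@2 C@4
Step 10: thread B executes B3 (y = y * 2). Shared: x=-10 y=-22. PCs: A@3 B@3 C@4
Step 11: thread A executes A4 (y = 2). Shared: x=-10 y=2. PCs: A@4 B@3 C@4
Step 12: thread B executes B4 (y = y + 5). Shared: x=-10 y=7. PCs: A@4 B@4 C@4

Answer: x=-10 y=7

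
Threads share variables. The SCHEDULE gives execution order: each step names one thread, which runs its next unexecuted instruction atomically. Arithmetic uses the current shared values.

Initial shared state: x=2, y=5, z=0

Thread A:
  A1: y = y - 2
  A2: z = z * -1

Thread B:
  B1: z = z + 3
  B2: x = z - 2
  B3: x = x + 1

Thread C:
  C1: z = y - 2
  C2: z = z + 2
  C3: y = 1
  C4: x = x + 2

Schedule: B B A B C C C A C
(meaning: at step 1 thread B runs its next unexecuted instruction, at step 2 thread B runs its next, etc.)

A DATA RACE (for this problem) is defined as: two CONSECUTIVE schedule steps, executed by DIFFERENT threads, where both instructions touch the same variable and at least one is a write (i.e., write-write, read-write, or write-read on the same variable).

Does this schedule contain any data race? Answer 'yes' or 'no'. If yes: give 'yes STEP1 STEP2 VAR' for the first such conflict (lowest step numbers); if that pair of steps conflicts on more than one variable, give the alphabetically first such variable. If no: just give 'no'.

Steps 1,2: same thread (B). No race.
Steps 2,3: B(r=z,w=x) vs A(r=y,w=y). No conflict.
Steps 3,4: A(r=y,w=y) vs B(r=x,w=x). No conflict.
Steps 4,5: B(r=x,w=x) vs C(r=y,w=z). No conflict.
Steps 5,6: same thread (C). No race.
Steps 6,7: same thread (C). No race.
Steps 7,8: C(r=-,w=y) vs A(r=z,w=z). No conflict.
Steps 8,9: A(r=z,w=z) vs C(r=x,w=x). No conflict.

Answer: no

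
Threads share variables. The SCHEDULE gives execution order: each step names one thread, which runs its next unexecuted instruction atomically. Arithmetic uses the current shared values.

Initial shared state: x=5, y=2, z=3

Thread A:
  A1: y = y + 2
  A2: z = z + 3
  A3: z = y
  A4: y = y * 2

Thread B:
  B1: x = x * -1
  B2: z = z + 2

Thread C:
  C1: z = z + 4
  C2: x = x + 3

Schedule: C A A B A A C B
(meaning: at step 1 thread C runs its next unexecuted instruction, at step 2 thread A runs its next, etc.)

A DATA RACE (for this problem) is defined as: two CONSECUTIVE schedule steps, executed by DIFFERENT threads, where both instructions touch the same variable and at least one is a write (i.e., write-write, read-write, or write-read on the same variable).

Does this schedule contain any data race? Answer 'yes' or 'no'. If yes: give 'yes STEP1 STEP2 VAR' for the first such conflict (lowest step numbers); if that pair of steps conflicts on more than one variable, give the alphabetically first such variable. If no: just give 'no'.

Answer: no

Derivation:
Steps 1,2: C(r=z,w=z) vs A(r=y,w=y). No conflict.
Steps 2,3: same thread (A). No race.
Steps 3,4: A(r=z,w=z) vs B(r=x,w=x). No conflict.
Steps 4,5: B(r=x,w=x) vs A(r=y,w=z). No conflict.
Steps 5,6: same thread (A). No race.
Steps 6,7: A(r=y,w=y) vs C(r=x,w=x). No conflict.
Steps 7,8: C(r=x,w=x) vs B(r=z,w=z). No conflict.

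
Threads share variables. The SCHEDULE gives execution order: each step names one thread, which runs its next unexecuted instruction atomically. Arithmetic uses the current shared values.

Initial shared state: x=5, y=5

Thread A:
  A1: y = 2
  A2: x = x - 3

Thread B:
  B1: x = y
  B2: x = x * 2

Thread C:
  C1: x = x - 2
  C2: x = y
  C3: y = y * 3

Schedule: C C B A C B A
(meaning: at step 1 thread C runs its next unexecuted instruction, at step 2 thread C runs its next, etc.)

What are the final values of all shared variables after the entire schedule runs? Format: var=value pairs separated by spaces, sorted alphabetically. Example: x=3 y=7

Step 1: thread C executes C1 (x = x - 2). Shared: x=3 y=5. PCs: A@0 B@0 C@1
Step 2: thread C executes C2 (x = y). Shared: x=5 y=5. PCs: A@0 B@0 C@2
Step 3: thread B executes B1 (x = y). Shared: x=5 y=5. PCs: A@0 B@1 C@2
Step 4: thread A executes A1 (y = 2). Shared: x=5 y=2. PCs: A@1 B@1 C@2
Step 5: thread C executes C3 (y = y * 3). Shared: x=5 y=6. PCs: A@1 B@1 C@3
Step 6: thread B executes B2 (x = x * 2). Shared: x=10 y=6. PCs: A@1 B@2 C@3
Step 7: thread A executes A2 (x = x - 3). Shared: x=7 y=6. PCs: A@2 B@2 C@3

Answer: x=7 y=6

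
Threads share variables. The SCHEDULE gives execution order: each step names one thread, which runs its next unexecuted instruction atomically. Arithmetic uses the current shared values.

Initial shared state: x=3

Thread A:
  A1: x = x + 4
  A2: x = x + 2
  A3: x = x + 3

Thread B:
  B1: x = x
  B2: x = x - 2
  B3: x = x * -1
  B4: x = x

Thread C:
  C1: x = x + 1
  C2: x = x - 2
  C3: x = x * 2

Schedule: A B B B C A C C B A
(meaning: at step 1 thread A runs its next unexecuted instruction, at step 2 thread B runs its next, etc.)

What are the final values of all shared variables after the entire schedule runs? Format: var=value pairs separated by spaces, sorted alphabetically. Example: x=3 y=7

Answer: x=-5

Derivation:
Step 1: thread A executes A1 (x = x + 4). Shared: x=7. PCs: A@1 B@0 C@0
Step 2: thread B executes B1 (x = x). Shared: x=7. PCs: A@1 B@1 C@0
Step 3: thread B executes B2 (x = x - 2). Shared: x=5. PCs: A@1 B@2 C@0
Step 4: thread B executes B3 (x = x * -1). Shared: x=-5. PCs: A@1 B@3 C@0
Step 5: thread C executes C1 (x = x + 1). Shared: x=-4. PCs: A@1 B@3 C@1
Step 6: thread A executes A2 (x = x + 2). Shared: x=-2. PCs: A@2 B@3 C@1
Step 7: thread C executes C2 (x = x - 2). Shared: x=-4. PCs: A@2 B@3 C@2
Step 8: thread C executes C3 (x = x * 2). Shared: x=-8. PCs: A@2 B@3 C@3
Step 9: thread B executes B4 (x = x). Shared: x=-8. PCs: A@2 B@4 C@3
Step 10: thread A executes A3 (x = x + 3). Shared: x=-5. PCs: A@3 B@4 C@3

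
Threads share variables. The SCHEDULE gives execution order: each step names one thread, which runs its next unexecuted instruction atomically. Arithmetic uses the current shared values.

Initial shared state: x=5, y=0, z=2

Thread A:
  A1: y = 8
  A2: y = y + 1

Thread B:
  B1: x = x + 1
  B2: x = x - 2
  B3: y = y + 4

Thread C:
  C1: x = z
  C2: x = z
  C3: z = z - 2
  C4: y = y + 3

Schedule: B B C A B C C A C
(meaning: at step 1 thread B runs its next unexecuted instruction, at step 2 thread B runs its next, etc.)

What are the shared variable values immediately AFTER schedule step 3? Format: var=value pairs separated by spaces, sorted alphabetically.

Answer: x=2 y=0 z=2

Derivation:
Step 1: thread B executes B1 (x = x + 1). Shared: x=6 y=0 z=2. PCs: A@0 B@1 C@0
Step 2: thread B executes B2 (x = x - 2). Shared: x=4 y=0 z=2. PCs: A@0 B@2 C@0
Step 3: thread C executes C1 (x = z). Shared: x=2 y=0 z=2. PCs: A@0 B@2 C@1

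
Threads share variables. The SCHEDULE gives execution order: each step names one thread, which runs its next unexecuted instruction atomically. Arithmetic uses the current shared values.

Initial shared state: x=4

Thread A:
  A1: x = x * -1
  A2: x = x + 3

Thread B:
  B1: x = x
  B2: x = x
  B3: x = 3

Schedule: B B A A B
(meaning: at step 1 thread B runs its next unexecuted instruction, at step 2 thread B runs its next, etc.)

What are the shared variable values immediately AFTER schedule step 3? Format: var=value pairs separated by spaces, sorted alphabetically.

Answer: x=-4

Derivation:
Step 1: thread B executes B1 (x = x). Shared: x=4. PCs: A@0 B@1
Step 2: thread B executes B2 (x = x). Shared: x=4. PCs: A@0 B@2
Step 3: thread A executes A1 (x = x * -1). Shared: x=-4. PCs: A@1 B@2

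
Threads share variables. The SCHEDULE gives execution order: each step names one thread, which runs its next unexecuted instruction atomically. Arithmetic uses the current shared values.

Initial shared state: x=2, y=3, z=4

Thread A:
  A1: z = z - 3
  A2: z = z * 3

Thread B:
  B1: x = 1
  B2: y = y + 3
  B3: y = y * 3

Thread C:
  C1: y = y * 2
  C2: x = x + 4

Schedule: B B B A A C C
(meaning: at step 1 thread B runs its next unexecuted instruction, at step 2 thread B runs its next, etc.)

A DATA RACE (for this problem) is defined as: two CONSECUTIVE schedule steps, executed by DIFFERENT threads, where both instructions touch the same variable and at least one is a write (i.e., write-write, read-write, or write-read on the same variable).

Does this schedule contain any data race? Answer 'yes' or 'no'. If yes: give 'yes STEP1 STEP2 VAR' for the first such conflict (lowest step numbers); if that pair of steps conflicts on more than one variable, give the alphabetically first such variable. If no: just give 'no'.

Answer: no

Derivation:
Steps 1,2: same thread (B). No race.
Steps 2,3: same thread (B). No race.
Steps 3,4: B(r=y,w=y) vs A(r=z,w=z). No conflict.
Steps 4,5: same thread (A). No race.
Steps 5,6: A(r=z,w=z) vs C(r=y,w=y). No conflict.
Steps 6,7: same thread (C). No race.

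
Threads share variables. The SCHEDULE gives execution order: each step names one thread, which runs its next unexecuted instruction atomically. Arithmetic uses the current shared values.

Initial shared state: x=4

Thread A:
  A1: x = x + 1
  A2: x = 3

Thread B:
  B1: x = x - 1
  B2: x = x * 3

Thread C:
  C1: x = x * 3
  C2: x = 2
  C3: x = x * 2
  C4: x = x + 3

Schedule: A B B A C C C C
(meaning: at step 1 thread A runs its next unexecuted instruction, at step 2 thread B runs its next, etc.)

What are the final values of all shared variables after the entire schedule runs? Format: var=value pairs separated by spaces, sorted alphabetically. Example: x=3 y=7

Step 1: thread A executes A1 (x = x + 1). Shared: x=5. PCs: A@1 B@0 C@0
Step 2: thread B executes B1 (x = x - 1). Shared: x=4. PCs: A@1 B@1 C@0
Step 3: thread B executes B2 (x = x * 3). Shared: x=12. PCs: A@1 B@2 C@0
Step 4: thread A executes A2 (x = 3). Shared: x=3. PCs: A@2 B@2 C@0
Step 5: thread C executes C1 (x = x * 3). Shared: x=9. PCs: A@2 B@2 C@1
Step 6: thread C executes C2 (x = 2). Shared: x=2. PCs: A@2 B@2 C@2
Step 7: thread C executes C3 (x = x * 2). Shared: x=4. PCs: A@2 B@2 C@3
Step 8: thread C executes C4 (x = x + 3). Shared: x=7. PCs: A@2 B@2 C@4

Answer: x=7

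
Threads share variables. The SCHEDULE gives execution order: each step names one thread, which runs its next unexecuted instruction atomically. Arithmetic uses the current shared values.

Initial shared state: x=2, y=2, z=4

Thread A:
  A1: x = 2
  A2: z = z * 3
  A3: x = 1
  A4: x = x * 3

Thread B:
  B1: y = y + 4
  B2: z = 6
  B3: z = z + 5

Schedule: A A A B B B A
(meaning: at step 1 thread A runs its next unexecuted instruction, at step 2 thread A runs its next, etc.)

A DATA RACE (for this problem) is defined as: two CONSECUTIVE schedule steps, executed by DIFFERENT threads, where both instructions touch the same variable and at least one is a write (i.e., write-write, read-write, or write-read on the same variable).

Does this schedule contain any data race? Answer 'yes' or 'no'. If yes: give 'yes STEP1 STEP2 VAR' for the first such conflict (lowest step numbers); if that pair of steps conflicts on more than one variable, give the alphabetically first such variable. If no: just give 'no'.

Answer: no

Derivation:
Steps 1,2: same thread (A). No race.
Steps 2,3: same thread (A). No race.
Steps 3,4: A(r=-,w=x) vs B(r=y,w=y). No conflict.
Steps 4,5: same thread (B). No race.
Steps 5,6: same thread (B). No race.
Steps 6,7: B(r=z,w=z) vs A(r=x,w=x). No conflict.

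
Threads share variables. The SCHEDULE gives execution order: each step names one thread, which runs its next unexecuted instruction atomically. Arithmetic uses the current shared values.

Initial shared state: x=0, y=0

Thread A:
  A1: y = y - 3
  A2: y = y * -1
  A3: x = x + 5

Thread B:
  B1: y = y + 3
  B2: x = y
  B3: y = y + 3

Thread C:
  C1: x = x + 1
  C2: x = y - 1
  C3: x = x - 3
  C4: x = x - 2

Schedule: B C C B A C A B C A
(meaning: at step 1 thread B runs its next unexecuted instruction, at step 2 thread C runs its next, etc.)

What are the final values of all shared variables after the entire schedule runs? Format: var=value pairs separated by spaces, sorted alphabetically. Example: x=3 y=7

Step 1: thread B executes B1 (y = y + 3). Shared: x=0 y=3. PCs: A@0 B@1 C@0
Step 2: thread C executes C1 (x = x + 1). Shared: x=1 y=3. PCs: A@0 B@1 C@1
Step 3: thread C executes C2 (x = y - 1). Shared: x=2 y=3. PCs: A@0 B@1 C@2
Step 4: thread B executes B2 (x = y). Shared: x=3 y=3. PCs: A@0 B@2 C@2
Step 5: thread A executes A1 (y = y - 3). Shared: x=3 y=0. PCs: A@1 B@2 C@2
Step 6: thread C executes C3 (x = x - 3). Shared: x=0 y=0. PCs: A@1 B@2 C@3
Step 7: thread A executes A2 (y = y * -1). Shared: x=0 y=0. PCs: A@2 B@2 C@3
Step 8: thread B executes B3 (y = y + 3). Shared: x=0 y=3. PCs: A@2 B@3 C@3
Step 9: thread C executes C4 (x = x - 2). Shared: x=-2 y=3. PCs: A@2 B@3 C@4
Step 10: thread A executes A3 (x = x + 5). Shared: x=3 y=3. PCs: A@3 B@3 C@4

Answer: x=3 y=3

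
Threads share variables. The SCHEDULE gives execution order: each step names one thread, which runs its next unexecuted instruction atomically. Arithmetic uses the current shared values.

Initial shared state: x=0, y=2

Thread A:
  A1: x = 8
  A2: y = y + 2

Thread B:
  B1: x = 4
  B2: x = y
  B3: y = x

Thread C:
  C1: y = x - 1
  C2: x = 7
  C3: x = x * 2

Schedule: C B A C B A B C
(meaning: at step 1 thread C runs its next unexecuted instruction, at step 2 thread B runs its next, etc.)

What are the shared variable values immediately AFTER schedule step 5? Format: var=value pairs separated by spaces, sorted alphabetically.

Step 1: thread C executes C1 (y = x - 1). Shared: x=0 y=-1. PCs: A@0 B@0 C@1
Step 2: thread B executes B1 (x = 4). Shared: x=4 y=-1. PCs: A@0 B@1 C@1
Step 3: thread A executes A1 (x = 8). Shared: x=8 y=-1. PCs: A@1 B@1 C@1
Step 4: thread C executes C2 (x = 7). Shared: x=7 y=-1. PCs: A@1 B@1 C@2
Step 5: thread B executes B2 (x = y). Shared: x=-1 y=-1. PCs: A@1 B@2 C@2

Answer: x=-1 y=-1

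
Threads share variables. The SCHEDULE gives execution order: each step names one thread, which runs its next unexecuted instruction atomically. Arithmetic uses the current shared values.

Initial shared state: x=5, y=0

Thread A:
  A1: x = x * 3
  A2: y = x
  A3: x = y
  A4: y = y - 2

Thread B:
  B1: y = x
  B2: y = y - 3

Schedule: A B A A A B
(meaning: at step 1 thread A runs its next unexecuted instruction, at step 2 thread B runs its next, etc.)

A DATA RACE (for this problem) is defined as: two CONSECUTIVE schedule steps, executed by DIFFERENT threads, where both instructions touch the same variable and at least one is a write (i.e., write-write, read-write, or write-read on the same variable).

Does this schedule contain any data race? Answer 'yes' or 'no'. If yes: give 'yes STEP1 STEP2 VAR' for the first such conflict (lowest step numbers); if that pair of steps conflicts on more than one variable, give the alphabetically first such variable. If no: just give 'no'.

Steps 1,2: A(x = x * 3) vs B(y = x). RACE on x (W-R).
Steps 2,3: B(y = x) vs A(y = x). RACE on y (W-W).
Steps 3,4: same thread (A). No race.
Steps 4,5: same thread (A). No race.
Steps 5,6: A(y = y - 2) vs B(y = y - 3). RACE on y (W-W).
First conflict at steps 1,2.

Answer: yes 1 2 x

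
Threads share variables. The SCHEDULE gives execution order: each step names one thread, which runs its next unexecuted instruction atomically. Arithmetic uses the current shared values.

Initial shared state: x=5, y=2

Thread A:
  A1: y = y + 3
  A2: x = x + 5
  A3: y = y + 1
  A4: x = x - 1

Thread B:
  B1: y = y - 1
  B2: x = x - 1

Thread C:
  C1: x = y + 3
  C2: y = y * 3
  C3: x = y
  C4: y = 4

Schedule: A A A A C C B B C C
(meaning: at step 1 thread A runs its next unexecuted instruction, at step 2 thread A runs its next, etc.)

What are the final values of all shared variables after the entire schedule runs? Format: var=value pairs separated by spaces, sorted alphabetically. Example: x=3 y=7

Answer: x=17 y=4

Derivation:
Step 1: thread A executes A1 (y = y + 3). Shared: x=5 y=5. PCs: A@1 B@0 C@0
Step 2: thread A executes A2 (x = x + 5). Shared: x=10 y=5. PCs: A@2 B@0 C@0
Step 3: thread A executes A3 (y = y + 1). Shared: x=10 y=6. PCs: A@3 B@0 C@0
Step 4: thread A executes A4 (x = x - 1). Shared: x=9 y=6. PCs: A@4 B@0 C@0
Step 5: thread C executes C1 (x = y + 3). Shared: x=9 y=6. PCs: A@4 B@0 C@1
Step 6: thread C executes C2 (y = y * 3). Shared: x=9 y=18. PCs: A@4 B@0 C@2
Step 7: thread B executes B1 (y = y - 1). Shared: x=9 y=17. PCs: A@4 B@1 C@2
Step 8: thread B executes B2 (x = x - 1). Shared: x=8 y=17. PCs: A@4 B@2 C@2
Step 9: thread C executes C3 (x = y). Shared: x=17 y=17. PCs: A@4 B@2 C@3
Step 10: thread C executes C4 (y = 4). Shared: x=17 y=4. PCs: A@4 B@2 C@4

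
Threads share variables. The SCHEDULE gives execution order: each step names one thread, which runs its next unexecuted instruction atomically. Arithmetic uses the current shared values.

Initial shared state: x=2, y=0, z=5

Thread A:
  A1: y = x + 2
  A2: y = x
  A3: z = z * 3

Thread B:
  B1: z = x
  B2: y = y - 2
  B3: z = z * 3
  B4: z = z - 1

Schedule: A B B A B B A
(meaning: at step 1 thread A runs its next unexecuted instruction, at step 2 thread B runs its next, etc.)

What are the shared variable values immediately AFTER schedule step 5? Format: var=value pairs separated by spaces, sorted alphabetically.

Answer: x=2 y=2 z=6

Derivation:
Step 1: thread A executes A1 (y = x + 2). Shared: x=2 y=4 z=5. PCs: A@1 B@0
Step 2: thread B executes B1 (z = x). Shared: x=2 y=4 z=2. PCs: A@1 B@1
Step 3: thread B executes B2 (y = y - 2). Shared: x=2 y=2 z=2. PCs: A@1 B@2
Step 4: thread A executes A2 (y = x). Shared: x=2 y=2 z=2. PCs: A@2 B@2
Step 5: thread B executes B3 (z = z * 3). Shared: x=2 y=2 z=6. PCs: A@2 B@3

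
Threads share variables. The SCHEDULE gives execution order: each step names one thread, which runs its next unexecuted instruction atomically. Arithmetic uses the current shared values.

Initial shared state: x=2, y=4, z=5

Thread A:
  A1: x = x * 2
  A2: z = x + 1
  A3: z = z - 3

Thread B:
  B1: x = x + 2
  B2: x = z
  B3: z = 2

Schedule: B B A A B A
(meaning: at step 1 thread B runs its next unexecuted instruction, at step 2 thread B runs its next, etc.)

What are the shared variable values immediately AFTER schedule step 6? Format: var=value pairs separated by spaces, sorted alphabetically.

Answer: x=10 y=4 z=-1

Derivation:
Step 1: thread B executes B1 (x = x + 2). Shared: x=4 y=4 z=5. PCs: A@0 B@1
Step 2: thread B executes B2 (x = z). Shared: x=5 y=4 z=5. PCs: A@0 B@2
Step 3: thread A executes A1 (x = x * 2). Shared: x=10 y=4 z=5. PCs: A@1 B@2
Step 4: thread A executes A2 (z = x + 1). Shared: x=10 y=4 z=11. PCs: A@2 B@2
Step 5: thread B executes B3 (z = 2). Shared: x=10 y=4 z=2. PCs: A@2 B@3
Step 6: thread A executes A3 (z = z - 3). Shared: x=10 y=4 z=-1. PCs: A@3 B@3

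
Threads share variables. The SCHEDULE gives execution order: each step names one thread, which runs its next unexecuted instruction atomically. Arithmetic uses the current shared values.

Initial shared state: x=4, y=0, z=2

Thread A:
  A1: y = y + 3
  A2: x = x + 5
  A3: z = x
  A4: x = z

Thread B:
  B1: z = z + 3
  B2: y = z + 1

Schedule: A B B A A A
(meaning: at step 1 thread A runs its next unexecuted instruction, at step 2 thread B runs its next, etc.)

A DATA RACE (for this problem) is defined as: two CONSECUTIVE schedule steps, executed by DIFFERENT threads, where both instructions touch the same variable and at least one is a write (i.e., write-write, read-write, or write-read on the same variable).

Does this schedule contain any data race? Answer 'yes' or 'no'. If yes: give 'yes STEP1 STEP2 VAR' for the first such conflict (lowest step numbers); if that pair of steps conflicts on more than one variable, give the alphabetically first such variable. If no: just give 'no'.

Steps 1,2: A(r=y,w=y) vs B(r=z,w=z). No conflict.
Steps 2,3: same thread (B). No race.
Steps 3,4: B(r=z,w=y) vs A(r=x,w=x). No conflict.
Steps 4,5: same thread (A). No race.
Steps 5,6: same thread (A). No race.

Answer: no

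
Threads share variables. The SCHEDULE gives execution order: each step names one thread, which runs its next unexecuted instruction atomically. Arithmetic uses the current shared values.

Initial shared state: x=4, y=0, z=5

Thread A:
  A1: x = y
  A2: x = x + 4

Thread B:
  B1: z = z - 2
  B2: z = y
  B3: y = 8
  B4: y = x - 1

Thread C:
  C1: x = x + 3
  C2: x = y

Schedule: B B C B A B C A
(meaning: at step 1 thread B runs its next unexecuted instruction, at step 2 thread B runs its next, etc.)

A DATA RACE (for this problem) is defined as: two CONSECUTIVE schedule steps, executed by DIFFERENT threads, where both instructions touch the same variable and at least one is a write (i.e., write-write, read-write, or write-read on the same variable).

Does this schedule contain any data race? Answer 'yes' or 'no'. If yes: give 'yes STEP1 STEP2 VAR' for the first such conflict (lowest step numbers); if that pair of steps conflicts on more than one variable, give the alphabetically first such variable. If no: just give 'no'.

Answer: yes 4 5 y

Derivation:
Steps 1,2: same thread (B). No race.
Steps 2,3: B(r=y,w=z) vs C(r=x,w=x). No conflict.
Steps 3,4: C(r=x,w=x) vs B(r=-,w=y). No conflict.
Steps 4,5: B(y = 8) vs A(x = y). RACE on y (W-R).
Steps 5,6: A(x = y) vs B(y = x - 1). RACE on x (W-R), y (R-W). Multiple vars; alphabetically first is x.
Steps 6,7: B(y = x - 1) vs C(x = y). RACE on x (R-W), y (W-R). Multiple vars; alphabetically first is x.
Steps 7,8: C(x = y) vs A(x = x + 4). RACE on x (W-W).
First conflict at steps 4,5.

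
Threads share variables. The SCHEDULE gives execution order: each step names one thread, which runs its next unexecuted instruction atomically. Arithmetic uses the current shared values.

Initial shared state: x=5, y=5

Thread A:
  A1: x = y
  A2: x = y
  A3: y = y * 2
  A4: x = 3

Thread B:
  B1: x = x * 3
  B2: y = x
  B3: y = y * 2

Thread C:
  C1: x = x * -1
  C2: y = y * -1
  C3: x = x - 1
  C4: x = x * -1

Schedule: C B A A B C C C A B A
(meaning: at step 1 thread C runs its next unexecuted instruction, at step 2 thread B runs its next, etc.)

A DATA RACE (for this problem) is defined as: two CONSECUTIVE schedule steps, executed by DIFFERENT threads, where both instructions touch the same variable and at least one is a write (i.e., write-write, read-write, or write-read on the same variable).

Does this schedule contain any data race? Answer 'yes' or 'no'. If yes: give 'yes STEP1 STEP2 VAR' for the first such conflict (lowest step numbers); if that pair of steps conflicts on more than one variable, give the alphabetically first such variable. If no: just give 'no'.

Answer: yes 1 2 x

Derivation:
Steps 1,2: C(x = x * -1) vs B(x = x * 3). RACE on x (W-W).
Steps 2,3: B(x = x * 3) vs A(x = y). RACE on x (W-W).
Steps 3,4: same thread (A). No race.
Steps 4,5: A(x = y) vs B(y = x). RACE on x (W-R), y (R-W). Multiple vars; alphabetically first is x.
Steps 5,6: B(y = x) vs C(y = y * -1). RACE on y (W-W).
Steps 6,7: same thread (C). No race.
Steps 7,8: same thread (C). No race.
Steps 8,9: C(r=x,w=x) vs A(r=y,w=y). No conflict.
Steps 9,10: A(y = y * 2) vs B(y = y * 2). RACE on y (W-W).
Steps 10,11: B(r=y,w=y) vs A(r=-,w=x). No conflict.
First conflict at steps 1,2.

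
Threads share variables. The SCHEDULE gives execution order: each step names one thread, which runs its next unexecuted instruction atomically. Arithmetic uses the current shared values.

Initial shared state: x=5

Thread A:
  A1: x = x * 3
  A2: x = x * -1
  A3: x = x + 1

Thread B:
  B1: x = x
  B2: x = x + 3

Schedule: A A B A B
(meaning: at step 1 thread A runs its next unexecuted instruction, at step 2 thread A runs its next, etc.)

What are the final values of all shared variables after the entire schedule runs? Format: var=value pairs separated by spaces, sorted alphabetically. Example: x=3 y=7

Step 1: thread A executes A1 (x = x * 3). Shared: x=15. PCs: A@1 B@0
Step 2: thread A executes A2 (x = x * -1). Shared: x=-15. PCs: A@2 B@0
Step 3: thread B executes B1 (x = x). Shared: x=-15. PCs: A@2 B@1
Step 4: thread A executes A3 (x = x + 1). Shared: x=-14. PCs: A@3 B@1
Step 5: thread B executes B2 (x = x + 3). Shared: x=-11. PCs: A@3 B@2

Answer: x=-11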